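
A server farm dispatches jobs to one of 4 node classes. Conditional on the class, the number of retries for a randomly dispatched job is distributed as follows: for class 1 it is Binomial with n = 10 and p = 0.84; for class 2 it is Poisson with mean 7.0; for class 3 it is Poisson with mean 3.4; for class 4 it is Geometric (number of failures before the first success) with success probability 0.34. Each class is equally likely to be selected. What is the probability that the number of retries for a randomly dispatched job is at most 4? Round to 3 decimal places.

Conditional on each class, P(X ≤ 4): 1: 0.00195926; 2: 0.172992; 3: 0.744182; 4: 0.874767.
By total probability, P(X ≤ 4) = 0.25·0.00195926 + 0.25·0.172992 + 0.25·0.744182 + 0.25·0.874767 = 0.448475.

0.448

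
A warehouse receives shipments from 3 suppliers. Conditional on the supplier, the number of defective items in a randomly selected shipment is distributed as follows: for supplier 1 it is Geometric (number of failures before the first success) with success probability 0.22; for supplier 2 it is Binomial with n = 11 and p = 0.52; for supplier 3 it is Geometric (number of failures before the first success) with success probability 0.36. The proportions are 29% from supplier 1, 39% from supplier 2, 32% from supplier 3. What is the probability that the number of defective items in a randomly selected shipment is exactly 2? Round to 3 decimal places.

Conditional on each supplier, P(X = 2): 1: 0.133848; 2: 0.0201159; 3: 0.147456.
By total probability, P(X = 2) = 0.29·0.133848 + 0.39·0.0201159 + 0.32·0.147456 = 0.0938471.

0.094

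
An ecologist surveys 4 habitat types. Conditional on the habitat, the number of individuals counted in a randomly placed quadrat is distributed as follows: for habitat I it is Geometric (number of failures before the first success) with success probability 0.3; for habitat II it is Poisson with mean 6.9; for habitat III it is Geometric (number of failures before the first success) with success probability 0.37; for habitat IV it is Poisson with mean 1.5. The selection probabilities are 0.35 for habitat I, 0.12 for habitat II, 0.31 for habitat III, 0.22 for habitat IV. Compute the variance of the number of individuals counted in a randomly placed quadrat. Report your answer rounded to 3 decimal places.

8.057

Per component, I: μ=2.33333, E[X²]=13.2222; II: μ=6.9, E[X²]=54.51; III: μ=1.7027, E[X²]=7.5011; IV: μ=1.5, E[X²]=3.75.
E[X] = 0.35·2.33333 + 0.12·6.9 + 0.31·1.7027 + 0.22·1.5 = 2.5025.
E[X²] = 0.35·13.2222 + 0.12·54.51 + 0.31·7.5011 + 0.22·3.75 = 14.3193.
Var(X) = E[X²] − (E[X])² = 14.3193 − 6.26253 = 8.05679.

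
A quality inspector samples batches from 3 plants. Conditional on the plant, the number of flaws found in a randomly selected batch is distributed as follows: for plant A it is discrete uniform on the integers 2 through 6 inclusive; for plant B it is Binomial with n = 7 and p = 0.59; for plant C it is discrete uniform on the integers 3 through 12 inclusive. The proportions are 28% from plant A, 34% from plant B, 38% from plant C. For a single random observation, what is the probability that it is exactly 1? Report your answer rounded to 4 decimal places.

0.0067

Conditional on each plant, P(X = 1): A: 0; B: 0.0196179; C: 0.
By total probability, P(X = 1) = 0.28·0 + 0.34·0.0196179 + 0.38·0 = 0.0066701.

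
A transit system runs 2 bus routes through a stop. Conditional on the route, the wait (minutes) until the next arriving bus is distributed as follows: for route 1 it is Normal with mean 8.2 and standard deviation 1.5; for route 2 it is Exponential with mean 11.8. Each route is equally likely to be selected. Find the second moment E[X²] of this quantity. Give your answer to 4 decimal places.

For each component E[X²] = Var + (mean)², giving 1: 69.49; 2: 278.48.
Overall E[X²] = 0.5·69.49 + 0.5·278.48 = 173.985.

173.9850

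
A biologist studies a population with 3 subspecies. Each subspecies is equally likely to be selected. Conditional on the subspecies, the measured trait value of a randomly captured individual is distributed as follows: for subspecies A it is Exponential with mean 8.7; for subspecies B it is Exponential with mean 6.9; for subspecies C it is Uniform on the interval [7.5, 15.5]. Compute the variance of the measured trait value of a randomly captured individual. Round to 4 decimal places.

46.4600

Per component, A: μ=8.7, E[X²]=151.38; B: μ=6.9, E[X²]=95.22; C: μ=11.5, E[X²]=137.583.
E[X] = 0.333333·8.7 + 0.333333·6.9 + 0.333333·11.5 = 9.03333.
E[X²] = 0.333333·151.38 + 0.333333·95.22 + 0.333333·137.583 = 128.061.
Var(X) = E[X²] − (E[X])² = 128.061 − 81.6011 = 46.46.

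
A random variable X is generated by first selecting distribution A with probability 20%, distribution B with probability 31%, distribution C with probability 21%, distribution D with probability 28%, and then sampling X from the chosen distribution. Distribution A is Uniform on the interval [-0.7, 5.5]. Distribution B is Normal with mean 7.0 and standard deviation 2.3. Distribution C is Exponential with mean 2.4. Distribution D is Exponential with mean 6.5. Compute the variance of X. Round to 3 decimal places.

Per component, A: μ=2.4, E[X²]=8.96333; B: μ=7, E[X²]=54.29; C: μ=2.4, E[X²]=11.52; D: μ=6.5, E[X²]=84.5.
E[X] = 0.2·2.4 + 0.31·7 + 0.21·2.4 + 0.28·6.5 = 4.974.
E[X²] = 0.2·8.96333 + 0.31·54.29 + 0.21·11.52 + 0.28·84.5 = 44.7018.
Var(X) = E[X²] − (E[X])² = 44.7018 − 24.7407 = 19.9611.

19.961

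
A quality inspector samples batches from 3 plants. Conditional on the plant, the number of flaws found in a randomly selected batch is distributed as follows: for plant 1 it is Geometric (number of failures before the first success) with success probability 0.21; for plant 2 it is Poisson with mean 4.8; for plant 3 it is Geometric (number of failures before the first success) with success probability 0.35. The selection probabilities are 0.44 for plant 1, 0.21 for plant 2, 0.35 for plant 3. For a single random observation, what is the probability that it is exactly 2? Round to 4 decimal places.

0.1293

Conditional on each plant, P(X = 2): 1: 0.131061; 2: 0.0948067; 3: 0.147875.
By total probability, P(X = 2) = 0.44·0.131061 + 0.21·0.0948067 + 0.35·0.147875 = 0.129332.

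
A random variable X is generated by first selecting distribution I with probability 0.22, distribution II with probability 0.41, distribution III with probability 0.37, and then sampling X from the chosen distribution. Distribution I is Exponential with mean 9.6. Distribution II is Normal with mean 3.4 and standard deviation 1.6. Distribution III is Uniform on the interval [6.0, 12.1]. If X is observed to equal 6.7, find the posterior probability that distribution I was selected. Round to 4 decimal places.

Likelihoods f(6.7 | ·): I: 0.0518355; II: 0.0297212; III: 0.163934.
Posterior ∝ prior × likelihood. Numerator for I: 0.22·0.0518355 = 0.0114038.
Normalizing constant: 0.22·0.0518355 + 0.41·0.0297212 + 0.37·0.163934 = 0.0842452.
P(I | observation) = 0.0114038 / 0.0842452 = 0.135364.

0.1354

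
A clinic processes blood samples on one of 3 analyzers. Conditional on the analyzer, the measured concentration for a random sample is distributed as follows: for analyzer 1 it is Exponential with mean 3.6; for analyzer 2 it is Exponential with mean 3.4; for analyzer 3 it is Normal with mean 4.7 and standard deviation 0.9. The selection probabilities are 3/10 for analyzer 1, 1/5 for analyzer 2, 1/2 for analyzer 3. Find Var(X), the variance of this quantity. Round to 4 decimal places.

Per component, 1: μ=3.6, E[X²]=25.92; 2: μ=3.4, E[X²]=23.12; 3: μ=4.7, E[X²]=22.9.
E[X] = 0.3·3.6 + 0.2·3.4 + 0.5·4.7 = 4.11.
E[X²] = 0.3·25.92 + 0.2·23.12 + 0.5·22.9 = 23.85.
Var(X) = E[X²] − (E[X])² = 23.85 − 16.8921 = 6.9579.

6.9579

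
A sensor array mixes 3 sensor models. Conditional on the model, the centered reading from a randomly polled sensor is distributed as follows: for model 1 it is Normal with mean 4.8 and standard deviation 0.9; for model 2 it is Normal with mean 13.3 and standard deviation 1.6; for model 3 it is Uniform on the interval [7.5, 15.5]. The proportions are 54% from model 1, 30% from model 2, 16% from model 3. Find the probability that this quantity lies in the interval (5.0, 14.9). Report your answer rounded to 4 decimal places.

Conditional on each model, P(5.0 < X < 14.9): 1: 0.41207; 2: 0.841345; 3: 0.925.
By total probability, P(5.0 < X < 14.9) = 0.54·0.41207 + 0.3·0.841345 + 0.16·0.925 = 0.622921.

0.6229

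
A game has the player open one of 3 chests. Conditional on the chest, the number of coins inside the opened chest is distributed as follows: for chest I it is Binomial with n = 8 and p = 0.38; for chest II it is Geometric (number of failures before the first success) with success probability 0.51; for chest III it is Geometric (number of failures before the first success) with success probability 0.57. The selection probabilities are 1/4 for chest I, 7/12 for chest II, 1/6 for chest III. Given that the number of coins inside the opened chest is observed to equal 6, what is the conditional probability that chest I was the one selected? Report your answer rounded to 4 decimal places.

Likelihoods P(X=6 | ·): I: 0.0324073; II: 0.00705906; III: 0.00360318.
Posterior ∝ prior × likelihood. Numerator for I: 0.25·0.0324073 = 0.00810183.
Normalizing constant: 0.25·0.0324073 + 0.583333·0.00705906 + 0.166667·0.00360318 = 0.0128201.
P(I | observation) = 0.00810183 / 0.0128201 = 0.631961.

0.6320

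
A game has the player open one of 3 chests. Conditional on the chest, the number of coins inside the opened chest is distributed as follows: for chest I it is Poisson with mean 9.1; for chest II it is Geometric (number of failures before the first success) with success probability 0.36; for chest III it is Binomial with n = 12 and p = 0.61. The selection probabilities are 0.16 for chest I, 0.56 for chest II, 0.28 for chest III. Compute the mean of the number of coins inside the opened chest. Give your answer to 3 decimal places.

4.501

Component means — I: 9.1; II: 1.77778; III: 7.32.
E[X] = 0.16·9.1 + 0.56·1.77778 + 0.28·7.32 = 4.50116.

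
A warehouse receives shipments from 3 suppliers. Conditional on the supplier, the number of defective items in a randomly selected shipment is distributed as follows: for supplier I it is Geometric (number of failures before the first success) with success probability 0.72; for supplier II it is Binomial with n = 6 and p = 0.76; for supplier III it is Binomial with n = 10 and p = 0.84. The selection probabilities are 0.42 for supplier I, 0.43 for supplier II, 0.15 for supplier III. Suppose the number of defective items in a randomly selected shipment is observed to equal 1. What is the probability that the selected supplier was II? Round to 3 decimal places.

Likelihoods P(X=1 | ·): I: 0.2016; II: 0.00363096; III: 5.77244e-07.
Posterior ∝ prior × likelihood. Numerator for II: 0.43·0.00363096 = 0.00156131.
Normalizing constant: 0.42·0.2016 + 0.43·0.00363096 + 0.15·5.77244e-07 = 0.0862334.
P(II | observation) = 0.00156131 / 0.0862334 = 0.0181056.

0.018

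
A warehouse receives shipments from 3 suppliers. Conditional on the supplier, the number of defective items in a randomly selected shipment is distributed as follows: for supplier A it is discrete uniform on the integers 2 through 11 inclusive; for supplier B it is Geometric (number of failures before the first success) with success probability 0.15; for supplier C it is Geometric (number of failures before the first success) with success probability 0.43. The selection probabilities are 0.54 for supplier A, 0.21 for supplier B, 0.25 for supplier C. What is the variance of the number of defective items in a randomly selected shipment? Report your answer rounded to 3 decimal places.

17.842

Per component, A: μ=6.5, E[X²]=50.5; B: μ=5.66667, E[X²]=69.8889; C: μ=1.32558, E[X²]=4.83991.
E[X] = 0.54·6.5 + 0.21·5.66667 + 0.25·1.32558 = 5.0314.
E[X²] = 0.54·50.5 + 0.21·69.8889 + 0.25·4.83991 = 43.1566.
Var(X) = E[X²] − (E[X])² = 43.1566 − 25.3149 = 17.8417.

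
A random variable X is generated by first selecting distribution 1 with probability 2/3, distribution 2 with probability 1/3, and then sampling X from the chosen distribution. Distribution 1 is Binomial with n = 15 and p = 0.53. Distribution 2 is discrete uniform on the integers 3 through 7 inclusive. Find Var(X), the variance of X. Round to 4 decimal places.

Per component, 1: μ=7.95, E[X²]=66.939; 2: μ=5, E[X²]=27.
E[X] = 0.666667·7.95 + 0.333333·5 = 6.96667.
E[X²] = 0.666667·66.939 + 0.333333·27 = 53.626.
Var(X) = E[X²] − (E[X])² = 53.626 − 48.5344 = 5.09156.

5.0916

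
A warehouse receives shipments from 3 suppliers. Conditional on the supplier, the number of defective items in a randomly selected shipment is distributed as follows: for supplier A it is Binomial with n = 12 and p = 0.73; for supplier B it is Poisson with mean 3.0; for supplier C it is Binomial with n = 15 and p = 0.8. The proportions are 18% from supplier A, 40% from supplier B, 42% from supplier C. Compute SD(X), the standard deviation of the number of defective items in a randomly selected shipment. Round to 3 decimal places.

4.407

Per component, A: μ=8.76, E[X²]=79.1028; B: μ=3, E[X²]=12; C: μ=12, E[X²]=146.4.
E[X] = 0.18·8.76 + 0.4·3 + 0.42·12 = 7.8168.
E[X²] = 0.18·79.1028 + 0.4·12 + 0.42·146.4 = 80.5265.
Var(X) = E[X²] − (E[X])² = 80.5265 − 61.1024 = 19.4241.
SD(X) = √19.4241 = 4.40728.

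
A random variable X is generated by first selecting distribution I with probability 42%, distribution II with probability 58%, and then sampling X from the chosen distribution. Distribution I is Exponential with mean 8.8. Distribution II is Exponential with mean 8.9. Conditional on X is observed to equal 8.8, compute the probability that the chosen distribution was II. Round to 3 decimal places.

0.580

Likelihoods f(8.8 | ·): I: 0.0418045; II: 0.0418018.
Posterior ∝ prior × likelihood. Numerator for II: 0.58·0.0418018 = 0.0242451.
Normalizing constant: 0.42·0.0418045 + 0.58·0.0418018 = 0.0418029.
P(II | observation) = 0.0242451 / 0.0418029 = 0.579985.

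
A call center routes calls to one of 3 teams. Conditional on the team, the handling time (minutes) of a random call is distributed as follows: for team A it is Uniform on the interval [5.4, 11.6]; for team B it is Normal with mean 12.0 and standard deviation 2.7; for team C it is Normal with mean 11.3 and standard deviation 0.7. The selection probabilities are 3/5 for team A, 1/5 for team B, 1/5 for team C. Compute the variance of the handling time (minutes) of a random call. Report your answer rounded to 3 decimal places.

5.908

Per component, A: μ=8.5, E[X²]=75.4533; B: μ=12, E[X²]=151.29; C: μ=11.3, E[X²]=128.18.
E[X] = 0.6·8.5 + 0.2·12 + 0.2·11.3 = 9.76.
E[X²] = 0.6·75.4533 + 0.2·151.29 + 0.2·128.18 = 101.166.
Var(X) = E[X²] − (E[X])² = 101.166 − 95.2576 = 5.9084.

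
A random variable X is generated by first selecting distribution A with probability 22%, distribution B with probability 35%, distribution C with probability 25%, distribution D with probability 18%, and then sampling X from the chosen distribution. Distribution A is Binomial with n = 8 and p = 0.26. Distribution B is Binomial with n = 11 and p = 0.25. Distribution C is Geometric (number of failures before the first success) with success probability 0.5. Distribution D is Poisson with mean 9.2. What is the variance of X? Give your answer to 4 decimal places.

11.2374

Per component, A: μ=2.08, E[X²]=5.8656; B: μ=2.75, E[X²]=9.625; C: μ=1, E[X²]=3; D: μ=9.2, E[X²]=93.84.
E[X] = 0.22·2.08 + 0.35·2.75 + 0.25·1 + 0.18·9.2 = 3.3261.
E[X²] = 0.22·5.8656 + 0.35·9.625 + 0.25·3 + 0.18·93.84 = 22.3004.
Var(X) = E[X²] − (E[X])² = 22.3004 − 11.0629 = 11.2374.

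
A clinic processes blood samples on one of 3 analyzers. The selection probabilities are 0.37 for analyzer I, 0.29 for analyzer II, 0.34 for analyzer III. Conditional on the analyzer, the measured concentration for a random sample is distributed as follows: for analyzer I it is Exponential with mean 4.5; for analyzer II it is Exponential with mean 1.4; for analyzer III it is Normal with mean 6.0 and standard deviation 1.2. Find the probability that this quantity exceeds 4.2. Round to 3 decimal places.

0.477

Conditional on each analyzer, P(X > 4.2): I: 0.393241; II: 0.0497871; III: 0.933193.
By total probability, P(X > 4.2) = 0.37·0.393241 + 0.29·0.0497871 + 0.34·0.933193 = 0.477223.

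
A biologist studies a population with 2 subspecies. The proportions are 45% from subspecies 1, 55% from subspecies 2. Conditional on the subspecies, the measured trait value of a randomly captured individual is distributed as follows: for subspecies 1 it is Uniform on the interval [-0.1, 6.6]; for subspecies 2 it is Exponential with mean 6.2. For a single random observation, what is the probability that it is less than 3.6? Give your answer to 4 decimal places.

0.4908

Conditional on each subspecies, P(X < 3.6): 1: 0.552239; 2: 0.440463.
By total probability, P(X < 3.6) = 0.45·0.552239 + 0.55·0.440463 = 0.490762.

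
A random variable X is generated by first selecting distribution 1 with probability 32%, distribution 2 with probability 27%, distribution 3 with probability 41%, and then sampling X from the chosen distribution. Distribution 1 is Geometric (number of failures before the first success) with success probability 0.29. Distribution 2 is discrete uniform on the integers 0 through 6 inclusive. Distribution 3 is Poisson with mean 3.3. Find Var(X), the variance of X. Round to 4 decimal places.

Per component, 1: μ=2.44828, E[X²]=14.4364; 2: μ=3, E[X²]=13; 3: μ=3.3, E[X²]=14.19.
E[X] = 0.32·2.44828 + 0.27·3 + 0.41·3.3 = 2.94645.
E[X²] = 0.32·14.4364 + 0.27·13 + 0.41·14.19 = 13.9475.
Var(X) = E[X²] − (E[X])² = 13.9475 − 8.68156 = 5.26599.

5.2660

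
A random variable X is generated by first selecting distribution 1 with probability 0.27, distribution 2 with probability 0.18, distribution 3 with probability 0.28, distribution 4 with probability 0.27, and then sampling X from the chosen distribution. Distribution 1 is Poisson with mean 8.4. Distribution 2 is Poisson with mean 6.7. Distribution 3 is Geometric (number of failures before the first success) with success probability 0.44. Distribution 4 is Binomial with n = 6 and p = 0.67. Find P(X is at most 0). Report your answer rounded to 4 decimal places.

0.1238

Conditional on each component, P(X ≤ 0): 1: 0.000224867; 2: 0.00123091; 3: 0.44; 4: 0.00129147.
By total probability, P(X ≤ 0) = 0.27·0.000224867 + 0.18·0.00123091 + 0.28·0.44 + 0.27·0.00129147 = 0.123831.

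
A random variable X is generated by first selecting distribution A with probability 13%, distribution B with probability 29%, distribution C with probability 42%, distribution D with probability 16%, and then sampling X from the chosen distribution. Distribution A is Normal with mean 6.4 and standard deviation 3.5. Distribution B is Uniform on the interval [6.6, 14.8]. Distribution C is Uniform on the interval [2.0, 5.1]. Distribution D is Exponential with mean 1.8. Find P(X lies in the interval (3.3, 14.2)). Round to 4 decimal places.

0.6421

Conditional on each component, P(3.3 < X < 14.2): A: 0.799193; B: 0.926829; C: 0.580645; D: 0.159505.
By total probability, P(3.3 < X < 14.2) = 0.13·0.799193 + 0.29·0.926829 + 0.42·0.580645 + 0.16·0.159505 = 0.642067.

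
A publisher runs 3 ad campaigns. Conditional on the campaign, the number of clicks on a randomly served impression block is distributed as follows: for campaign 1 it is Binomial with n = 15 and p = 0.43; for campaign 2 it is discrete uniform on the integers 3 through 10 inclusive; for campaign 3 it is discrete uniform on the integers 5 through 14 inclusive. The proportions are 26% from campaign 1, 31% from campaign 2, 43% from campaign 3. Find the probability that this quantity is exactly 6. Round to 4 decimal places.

0.1340

Conditional on each campaign, P(X = 6): 1: 0.20095; 2: 0.125; 3: 0.1.
By total probability, P(X = 6) = 0.26·0.20095 + 0.31·0.125 + 0.43·0.1 = 0.133997.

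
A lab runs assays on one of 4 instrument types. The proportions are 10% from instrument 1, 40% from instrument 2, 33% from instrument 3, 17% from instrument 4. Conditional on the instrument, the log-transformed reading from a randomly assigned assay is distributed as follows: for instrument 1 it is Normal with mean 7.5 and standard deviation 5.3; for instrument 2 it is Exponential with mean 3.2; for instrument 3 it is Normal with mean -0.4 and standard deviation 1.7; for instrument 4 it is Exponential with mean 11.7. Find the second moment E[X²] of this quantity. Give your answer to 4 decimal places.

64.1751

For each component E[X²] = Var + (mean)², giving 1: 84.34; 2: 20.48; 3: 3.05; 4: 273.78.
Overall E[X²] = 0.1·84.34 + 0.4·20.48 + 0.33·3.05 + 0.17·273.78 = 64.1751.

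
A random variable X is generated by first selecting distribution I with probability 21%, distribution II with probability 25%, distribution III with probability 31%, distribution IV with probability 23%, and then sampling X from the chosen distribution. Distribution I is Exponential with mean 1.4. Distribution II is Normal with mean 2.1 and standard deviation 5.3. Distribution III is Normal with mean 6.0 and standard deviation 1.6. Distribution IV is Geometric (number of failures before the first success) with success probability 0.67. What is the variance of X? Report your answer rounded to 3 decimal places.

Per component, I: μ=1.4, E[X²]=3.92; II: μ=2.1, E[X²]=32.5; III: μ=6, E[X²]=38.56; IV: μ=0.492537, E[X²]=0.977723.
E[X] = 0.21·1.4 + 0.25·2.1 + 0.31·6 + 0.23·0.492537 = 2.79228.
E[X²] = 0.21·3.92 + 0.25·32.5 + 0.31·38.56 + 0.23·0.977723 = 21.1267.
Var(X) = E[X²] − (E[X])² = 21.1267 − 7.79685 = 13.3298.

13.330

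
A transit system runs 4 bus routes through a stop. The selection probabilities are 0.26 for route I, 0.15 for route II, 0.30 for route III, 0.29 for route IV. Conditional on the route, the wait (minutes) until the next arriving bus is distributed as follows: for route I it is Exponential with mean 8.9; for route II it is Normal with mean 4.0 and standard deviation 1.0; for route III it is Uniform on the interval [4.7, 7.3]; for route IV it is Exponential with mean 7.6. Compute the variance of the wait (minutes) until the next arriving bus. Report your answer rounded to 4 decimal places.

Per component, I: μ=8.9, E[X²]=158.42; II: μ=4, E[X²]=17; III: μ=6, E[X²]=36.5633; IV: μ=7.6, E[X²]=115.52.
E[X] = 0.26·8.9 + 0.15·4 + 0.3·6 + 0.29·7.6 = 6.918.
E[X²] = 0.26·158.42 + 0.15·17 + 0.3·36.5633 + 0.29·115.52 = 88.209.
Var(X) = E[X²] − (E[X])² = 88.209 − 47.8587 = 40.3503.

40.3503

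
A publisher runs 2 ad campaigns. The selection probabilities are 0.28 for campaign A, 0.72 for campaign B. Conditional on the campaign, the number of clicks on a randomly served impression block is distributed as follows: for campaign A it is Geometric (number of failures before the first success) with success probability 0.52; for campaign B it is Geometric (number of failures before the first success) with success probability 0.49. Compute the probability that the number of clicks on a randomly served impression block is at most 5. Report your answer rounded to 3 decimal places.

Conditional on each campaign, P(X ≤ 5): A: 0.987769; B: 0.982404.
By total probability, P(X ≤ 5) = 0.28·0.987769 + 0.72·0.982404 = 0.983906.

0.984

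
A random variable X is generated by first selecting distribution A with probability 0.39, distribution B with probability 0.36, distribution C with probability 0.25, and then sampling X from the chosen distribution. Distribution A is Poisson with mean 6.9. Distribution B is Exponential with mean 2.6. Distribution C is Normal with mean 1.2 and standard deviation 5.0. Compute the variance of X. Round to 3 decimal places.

Per component, A: μ=6.9, E[X²]=54.51; B: μ=2.6, E[X²]=13.52; C: μ=1.2, E[X²]=26.44.
E[X] = 0.39·6.9 + 0.36·2.6 + 0.25·1.2 = 3.927.
E[X²] = 0.39·54.51 + 0.36·13.52 + 0.25·26.44 = 32.7361.
Var(X) = E[X²] − (E[X])² = 32.7361 − 15.4213 = 17.3148.

17.315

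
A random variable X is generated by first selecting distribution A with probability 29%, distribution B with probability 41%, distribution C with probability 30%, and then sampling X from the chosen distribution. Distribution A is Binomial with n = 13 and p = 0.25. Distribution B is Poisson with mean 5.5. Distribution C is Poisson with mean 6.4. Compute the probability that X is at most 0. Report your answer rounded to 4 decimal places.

Conditional on each component, P(X ≤ 0): A: 0.0237573; B: 0.00408677; C: 0.00166156.
By total probability, P(X ≤ 0) = 0.29·0.0237573 + 0.41·0.00408677 + 0.3·0.00166156 = 0.00906365.

0.0091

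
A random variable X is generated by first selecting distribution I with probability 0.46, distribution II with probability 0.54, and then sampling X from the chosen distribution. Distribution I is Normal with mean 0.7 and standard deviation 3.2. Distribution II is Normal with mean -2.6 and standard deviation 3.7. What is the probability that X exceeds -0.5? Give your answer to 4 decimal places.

0.4512

Conditional on each component, P(X > -0.5): I: 0.64617; II: 0.285164.
By total probability, P(X > -0.5) = 0.46·0.64617 + 0.54·0.285164 = 0.451227.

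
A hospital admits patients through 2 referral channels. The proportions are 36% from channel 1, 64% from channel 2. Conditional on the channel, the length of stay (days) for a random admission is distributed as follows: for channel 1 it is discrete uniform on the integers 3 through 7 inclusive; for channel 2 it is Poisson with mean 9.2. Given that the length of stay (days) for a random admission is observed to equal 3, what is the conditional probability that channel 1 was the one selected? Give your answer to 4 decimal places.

Likelihoods P(X=3 | ·): 1: 0.2; 2: 0.013113.
Posterior ∝ prior × likelihood. Numerator for 1: 0.36·0.2 = 0.072.
Normalizing constant: 0.36·0.2 + 0.64·0.013113 = 0.0803923.
P(1 | observation) = 0.072 / 0.0803923 = 0.895608.

0.8956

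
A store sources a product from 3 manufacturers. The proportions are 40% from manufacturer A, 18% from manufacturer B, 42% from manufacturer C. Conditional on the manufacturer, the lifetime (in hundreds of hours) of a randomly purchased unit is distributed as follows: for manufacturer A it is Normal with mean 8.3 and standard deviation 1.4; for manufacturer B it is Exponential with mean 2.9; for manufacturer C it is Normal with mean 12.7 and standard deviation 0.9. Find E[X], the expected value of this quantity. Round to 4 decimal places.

9.1760

Component means — A: 8.3; B: 2.9; C: 12.7.
E[X] = 0.4·8.3 + 0.18·2.9 + 0.42·12.7 = 9.176.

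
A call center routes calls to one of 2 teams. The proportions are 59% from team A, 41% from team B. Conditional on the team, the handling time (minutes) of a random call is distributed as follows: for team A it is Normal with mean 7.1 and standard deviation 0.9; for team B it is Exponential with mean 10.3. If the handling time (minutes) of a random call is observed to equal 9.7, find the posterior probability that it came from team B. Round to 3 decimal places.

Likelihoods f(9.7 | ·): A: 0.00683009; B: 0.0378588.
Posterior ∝ prior × likelihood. Numerator for B: 0.41·0.0378588 = 0.0155221.
Normalizing constant: 0.59·0.00683009 + 0.41·0.0378588 = 0.0195519.
P(B | observation) = 0.0155221 / 0.0195519 = 0.793894.

0.794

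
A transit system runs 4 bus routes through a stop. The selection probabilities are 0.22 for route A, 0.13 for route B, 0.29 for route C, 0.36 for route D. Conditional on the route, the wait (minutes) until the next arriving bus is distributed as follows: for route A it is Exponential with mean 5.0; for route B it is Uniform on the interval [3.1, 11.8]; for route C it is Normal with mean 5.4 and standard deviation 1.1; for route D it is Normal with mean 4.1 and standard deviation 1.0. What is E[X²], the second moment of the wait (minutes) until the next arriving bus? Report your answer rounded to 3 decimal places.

34.254

For each component E[X²] = Var + (mean)², giving A: 50; B: 61.81; C: 30.37; D: 17.81.
Overall E[X²] = 0.22·50 + 0.13·61.81 + 0.29·30.37 + 0.36·17.81 = 34.2542.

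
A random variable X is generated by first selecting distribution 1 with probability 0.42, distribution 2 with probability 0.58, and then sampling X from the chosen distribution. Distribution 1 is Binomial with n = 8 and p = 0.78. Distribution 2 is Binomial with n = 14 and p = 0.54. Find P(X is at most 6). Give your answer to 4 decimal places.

0.3974

Conditional on each component, P(X ≤ 6): 1: 0.553835; 2: 0.284049.
By total probability, P(X ≤ 6) = 0.42·0.553835 + 0.58·0.284049 = 0.397359.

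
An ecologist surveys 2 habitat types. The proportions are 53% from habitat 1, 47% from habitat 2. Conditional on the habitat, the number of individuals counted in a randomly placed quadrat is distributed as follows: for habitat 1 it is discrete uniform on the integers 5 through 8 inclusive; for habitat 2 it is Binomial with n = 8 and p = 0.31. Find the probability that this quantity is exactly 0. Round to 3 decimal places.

0.024

Conditional on each habitat, P(X = 0): 1: 0; 2: 0.0513798.
By total probability, P(X = 0) = 0.53·0 + 0.47·0.0513798 = 0.0241485.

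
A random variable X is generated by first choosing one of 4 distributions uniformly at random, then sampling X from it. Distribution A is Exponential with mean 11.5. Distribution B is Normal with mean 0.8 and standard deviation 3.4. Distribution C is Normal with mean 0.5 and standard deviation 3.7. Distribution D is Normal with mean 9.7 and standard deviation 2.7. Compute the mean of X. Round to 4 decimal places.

5.6250

Component means — A: 11.5; B: 0.8; C: 0.5; D: 9.7.
E[X] = 0.25·11.5 + 0.25·0.8 + 0.25·0.5 + 0.25·9.7 = 5.625.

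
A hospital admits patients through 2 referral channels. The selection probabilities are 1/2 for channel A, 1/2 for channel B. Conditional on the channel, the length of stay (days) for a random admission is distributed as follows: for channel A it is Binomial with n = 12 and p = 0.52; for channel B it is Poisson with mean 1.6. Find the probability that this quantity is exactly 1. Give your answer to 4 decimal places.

Conditional on each channel, P(X = 1): A: 0.00194464; B: 0.323034.
By total probability, P(X = 1) = 0.5·0.00194464 + 0.5·0.323034 = 0.16249.

0.1625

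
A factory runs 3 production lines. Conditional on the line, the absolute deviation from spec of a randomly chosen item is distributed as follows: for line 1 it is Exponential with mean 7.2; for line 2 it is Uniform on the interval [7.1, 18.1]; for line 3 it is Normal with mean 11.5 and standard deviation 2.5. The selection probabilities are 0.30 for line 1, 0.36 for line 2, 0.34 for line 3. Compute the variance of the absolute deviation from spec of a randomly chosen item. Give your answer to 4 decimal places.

Per component, 1: μ=7.2, E[X²]=103.68; 2: μ=12.6, E[X²]=168.843; 3: μ=11.5, E[X²]=138.5.
E[X] = 0.3·7.2 + 0.36·12.6 + 0.34·11.5 = 10.606.
E[X²] = 0.3·103.68 + 0.36·168.843 + 0.34·138.5 = 138.978.
Var(X) = E[X²] − (E[X])² = 138.978 − 112.487 = 26.4904.

26.4904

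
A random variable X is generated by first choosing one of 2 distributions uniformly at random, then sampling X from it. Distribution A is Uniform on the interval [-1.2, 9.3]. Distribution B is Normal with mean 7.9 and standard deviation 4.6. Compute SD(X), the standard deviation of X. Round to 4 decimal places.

4.3450

Per component, A: μ=4.05, E[X²]=25.59; B: μ=7.9, E[X²]=83.57.
E[X] = 0.5·4.05 + 0.5·7.9 = 5.975.
E[X²] = 0.5·25.59 + 0.5·83.57 = 54.58.
Var(X) = E[X²] − (E[X])² = 54.58 − 35.7006 = 18.8794.
SD(X) = √18.8794 = 4.34504.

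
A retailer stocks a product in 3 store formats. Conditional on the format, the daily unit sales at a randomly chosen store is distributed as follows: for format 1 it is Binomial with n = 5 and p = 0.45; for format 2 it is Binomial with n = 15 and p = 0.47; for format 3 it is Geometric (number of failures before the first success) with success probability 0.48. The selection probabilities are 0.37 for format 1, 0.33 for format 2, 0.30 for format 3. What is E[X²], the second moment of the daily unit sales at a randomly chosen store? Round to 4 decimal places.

For each component E[X²] = Var + (mean)², giving 1: 6.3; 2: 53.439; 3: 3.43056.
Overall E[X²] = 0.37·6.3 + 0.33·53.439 + 0.3·3.43056 = 20.995.

20.9950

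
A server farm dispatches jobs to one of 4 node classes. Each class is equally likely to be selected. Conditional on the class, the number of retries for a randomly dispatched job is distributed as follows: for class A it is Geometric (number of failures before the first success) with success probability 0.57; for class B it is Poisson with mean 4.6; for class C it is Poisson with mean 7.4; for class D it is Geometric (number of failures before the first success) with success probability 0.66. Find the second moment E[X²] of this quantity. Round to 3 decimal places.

For each component E[X²] = Var + (mean)², giving A: 1.89258; B: 25.76; C: 62.16; D: 1.04591.
Overall E[X²] = 0.25·1.89258 + 0.25·25.76 + 0.25·62.16 + 0.25·1.04591 = 22.7146.

22.715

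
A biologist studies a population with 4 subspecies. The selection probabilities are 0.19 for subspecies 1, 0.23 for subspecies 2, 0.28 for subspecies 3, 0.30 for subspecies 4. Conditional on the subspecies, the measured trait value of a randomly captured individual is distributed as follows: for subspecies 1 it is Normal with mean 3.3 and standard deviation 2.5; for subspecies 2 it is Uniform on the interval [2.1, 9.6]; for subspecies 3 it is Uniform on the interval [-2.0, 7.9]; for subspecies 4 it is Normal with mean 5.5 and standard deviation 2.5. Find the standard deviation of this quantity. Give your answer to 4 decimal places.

2.8444

Per component, 1: μ=3.3, E[X²]=17.14; 2: μ=5.85, E[X²]=38.91; 3: μ=2.95, E[X²]=16.87; 4: μ=5.5, E[X²]=36.5.
E[X] = 0.19·3.3 + 0.23·5.85 + 0.28·2.95 + 0.3·5.5 = 4.4485.
E[X²] = 0.19·17.14 + 0.23·38.91 + 0.28·16.87 + 0.3·36.5 = 27.8795.
Var(X) = E[X²] − (E[X])² = 27.8795 − 19.7892 = 8.09035.
SD(X) = √8.09035 = 2.84435.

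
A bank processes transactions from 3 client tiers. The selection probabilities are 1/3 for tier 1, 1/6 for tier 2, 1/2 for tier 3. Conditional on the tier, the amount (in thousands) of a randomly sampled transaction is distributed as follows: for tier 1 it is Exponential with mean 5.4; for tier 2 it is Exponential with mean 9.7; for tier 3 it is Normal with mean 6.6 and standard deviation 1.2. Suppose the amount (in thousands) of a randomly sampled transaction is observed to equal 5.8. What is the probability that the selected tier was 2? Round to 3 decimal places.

0.058

Likelihoods f(5.8 | ·): 1: 0.0632618; 2: 0.0566953; 3: 0.266207.
Posterior ∝ prior × likelihood. Numerator for 2: 0.166667·0.0566953 = 0.00944922.
Normalizing constant: 0.333333·0.0632618 + 0.166667·0.0566953 + 0.5·0.266207 = 0.16364.
P(2 | observation) = 0.00944922 / 0.16364 = 0.057744.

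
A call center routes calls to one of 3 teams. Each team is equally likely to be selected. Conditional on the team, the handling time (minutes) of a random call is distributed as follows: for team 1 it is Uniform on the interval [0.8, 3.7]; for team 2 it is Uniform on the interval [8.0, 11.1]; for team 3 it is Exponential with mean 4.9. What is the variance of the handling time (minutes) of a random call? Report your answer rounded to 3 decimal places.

Per component, 1: μ=2.25, E[X²]=5.76333; 2: μ=9.55, E[X²]=92.0033; 3: μ=4.9, E[X²]=48.02.
E[X] = 0.333333·2.25 + 0.333333·9.55 + 0.333333·4.9 = 5.56667.
E[X²] = 0.333333·5.76333 + 0.333333·92.0033 + 0.333333·48.02 = 48.5956.
Var(X) = E[X²] − (E[X])² = 48.5956 − 30.9878 = 17.6078.

17.608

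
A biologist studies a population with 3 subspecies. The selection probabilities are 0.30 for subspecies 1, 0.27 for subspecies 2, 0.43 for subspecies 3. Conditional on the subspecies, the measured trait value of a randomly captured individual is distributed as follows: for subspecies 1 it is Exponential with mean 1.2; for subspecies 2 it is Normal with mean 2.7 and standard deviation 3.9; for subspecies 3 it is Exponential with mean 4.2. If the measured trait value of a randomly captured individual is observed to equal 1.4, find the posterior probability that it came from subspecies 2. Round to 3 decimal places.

0.147

Likelihoods f(1.4 | ·): 1: 0.259503; 2: 0.0967649; 3: 0.170603.
Posterior ∝ prior × likelihood. Numerator for 2: 0.27·0.0967649 = 0.0261265.
Normalizing constant: 0.3·0.259503 + 0.27·0.0967649 + 0.43·0.170603 = 0.177336.
P(2 | observation) = 0.0261265 / 0.177336 = 0.147327.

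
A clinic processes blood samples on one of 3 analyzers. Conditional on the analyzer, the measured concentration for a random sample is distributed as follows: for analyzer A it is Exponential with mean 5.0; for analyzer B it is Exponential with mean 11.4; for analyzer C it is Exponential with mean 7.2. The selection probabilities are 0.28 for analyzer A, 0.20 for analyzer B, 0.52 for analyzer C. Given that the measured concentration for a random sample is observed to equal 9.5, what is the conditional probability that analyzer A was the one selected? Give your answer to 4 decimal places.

0.2372

Likelihoods f(9.5 | ·): A: 0.0299137; B: 0.0381226; C: 0.0371227.
Posterior ∝ prior × likelihood. Numerator for A: 0.28·0.0299137 = 0.00837584.
Normalizing constant: 0.28·0.0299137 + 0.2·0.0381226 + 0.52·0.0371227 = 0.0353042.
P(A | observation) = 0.00837584 / 0.0353042 = 0.237248.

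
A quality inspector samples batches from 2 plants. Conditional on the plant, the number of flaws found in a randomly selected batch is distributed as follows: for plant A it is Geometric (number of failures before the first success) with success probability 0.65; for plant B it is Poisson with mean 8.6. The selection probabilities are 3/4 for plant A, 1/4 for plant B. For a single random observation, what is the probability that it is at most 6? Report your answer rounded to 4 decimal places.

0.8109

Conditional on each plant, P(X ≤ 6): A: 0.999357; B: 0.245676.
By total probability, P(X ≤ 6) = 0.75·0.999357 + 0.25·0.245676 = 0.810937.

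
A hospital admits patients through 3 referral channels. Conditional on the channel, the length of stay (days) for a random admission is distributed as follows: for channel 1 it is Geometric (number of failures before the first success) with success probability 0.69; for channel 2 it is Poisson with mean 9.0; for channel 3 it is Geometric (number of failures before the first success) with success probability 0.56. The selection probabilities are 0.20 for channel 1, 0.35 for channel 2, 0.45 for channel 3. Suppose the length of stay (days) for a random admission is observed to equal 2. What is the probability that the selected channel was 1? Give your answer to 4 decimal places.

Likelihoods P(X=2 | ·): 1: 0.066309; 2: 0.0049981; 3: 0.108416.
Posterior ∝ prior × likelihood. Numerator for 1: 0.2·0.066309 = 0.0132618.
Normalizing constant: 0.2·0.066309 + 0.35·0.0049981 + 0.45·0.108416 = 0.0637983.
P(1 | observation) = 0.0132618 / 0.0637983 = 0.207871.

0.2079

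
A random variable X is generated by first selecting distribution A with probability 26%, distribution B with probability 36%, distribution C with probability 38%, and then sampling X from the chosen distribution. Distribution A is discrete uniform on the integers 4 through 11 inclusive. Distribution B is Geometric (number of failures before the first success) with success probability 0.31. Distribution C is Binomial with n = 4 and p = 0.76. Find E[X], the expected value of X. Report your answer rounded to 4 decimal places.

3.9065

Component means — A: 7.5; B: 2.22581; C: 3.04.
E[X] = 0.26·7.5 + 0.36·2.22581 + 0.38·3.04 = 3.90649.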